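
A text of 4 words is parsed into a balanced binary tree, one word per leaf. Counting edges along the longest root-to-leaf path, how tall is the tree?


In a balanced binary tree with n leaves the deepest leaf is ceil(log2(n)) edges below the root.
log2(4) = 2.0000
ceil(2.0000) = 2
height (edges) = 2

2


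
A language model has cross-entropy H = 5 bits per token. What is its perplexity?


Perplexity formula: PP = 2^H
H = 5
PP = 2^5
Steps: 2^1 = 2, 2^2 = 4, 2^3 = 8, 2^4 = 16, 2^5 = 32
PP = 32

32


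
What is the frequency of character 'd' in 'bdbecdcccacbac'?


Scanning 'bdbecdcccacbac' for 'd':
  Position 1: 'd' -> MATCH (count: 1)
  Position 5: 'd' -> MATCH (count: 2)
Total occurrences of 'd': 2

2


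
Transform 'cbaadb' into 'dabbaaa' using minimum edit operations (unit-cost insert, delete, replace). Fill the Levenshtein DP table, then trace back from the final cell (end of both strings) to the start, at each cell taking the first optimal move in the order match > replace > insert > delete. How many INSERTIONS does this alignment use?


Edit distance = 5. Backtracking from cell (6, 7) with preference match > replace > insert > delete,
then listing the resulting alignment 'cbaadb' -> 'dabbaaa' left to right:
  Step 1: insert 'd' [insertion #1]
  Step 2: replace c->a
  Step 3: keep 'b'
  Step 4: replace a->b
  Step 5: keep 'a'
  Step 6: replace d->a
  Step 7: replace b->a
Total insertions: 1

1


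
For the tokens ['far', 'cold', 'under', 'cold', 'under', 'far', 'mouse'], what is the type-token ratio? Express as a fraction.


Tokens: 7
Unique types: ('cold', 'far', 'mouse', 'under') = 4
TTR = 4/7
Already in lowest terms.

4/7


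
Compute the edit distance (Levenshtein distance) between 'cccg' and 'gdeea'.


Building DP table for s1='cccg' (len 4) and s2='gdeea' (len 5):
       g  d  e  e  a
    0  1  2  3  4  5
  c 1  1  2  3  4  5
  c 2  2  2  3  4  5
  c 3  3  3  3  4  5
  g 4  3  4  4  4  5
Edit distance = dp[4][5] = 5

5


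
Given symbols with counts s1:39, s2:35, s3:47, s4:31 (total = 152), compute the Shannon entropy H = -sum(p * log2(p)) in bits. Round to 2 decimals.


Computing entropy H = -sum(p_i * log2(p_i)):
  s1: p = 39/152 = 0.2566, -p*log2(p) = 0.5035
  s2: p = 35/152 = 0.2303, -p*log2(p) = 0.4878
  s3: p = 47/152 = 0.3092, -p*log2(p) = 0.5236
  s4: p = 31/152 = 0.2039, -p*log2(p) = 0.4678
H = sum of terms = 1.9827
Rounded to 2 decimals: 1.98

1.98


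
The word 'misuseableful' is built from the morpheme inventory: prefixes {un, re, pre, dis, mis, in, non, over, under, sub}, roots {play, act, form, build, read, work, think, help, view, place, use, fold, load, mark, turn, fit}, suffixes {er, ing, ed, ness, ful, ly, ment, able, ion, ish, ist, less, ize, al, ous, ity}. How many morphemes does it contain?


Segmenting 'misuseableful' against the inventory:
  'mis' -> prefix (morpheme 1)
  'use' -> root (morpheme 2)
  'able' -> suffix (morpheme 3)
  'ful' -> suffix (morpheme 4)
Total morphemes: 4

4


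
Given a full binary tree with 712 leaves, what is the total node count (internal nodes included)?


Leaf nodes (terminals): 712
Internal nodes = n - 1 = 712 - 1 = 711
Total = leaves + internal = 712 + 711 = 1423

1423


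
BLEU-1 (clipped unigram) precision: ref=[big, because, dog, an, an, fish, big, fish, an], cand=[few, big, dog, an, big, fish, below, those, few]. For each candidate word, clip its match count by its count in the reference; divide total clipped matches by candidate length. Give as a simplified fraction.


Reference word counts: {'an': 3, 'because': 1, 'big': 2, 'dog': 1, 'fish': 2}
Checking each candidate word (with clipping):
  'few' -> not in reference -> no match (matches: 0)
  'big' -> in reference (ref count 2, used 1/2) -> match (matches: 1)
  'dog' -> in reference (ref count 1, used 1/1) -> match (matches: 2)
  'an' -> in reference (ref count 3, used 1/3) -> match (matches: 3)
  'big' -> in reference (ref count 2, used 2/2) -> match (matches: 4)
  'fish' -> in reference (ref count 2, used 1/2) -> match (matches: 5)
  'below' -> not in reference -> no match (matches: 5)
  'those' -> not in reference -> no match (matches: 5)
  'few' -> not in reference -> no match (matches: 5)
Clipped matches: 5, Candidate length: 9
Precision = 5/9

5/9


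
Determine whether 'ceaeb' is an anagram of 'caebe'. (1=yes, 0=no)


Sort characters of 'ceaeb': 'abcee'
Sort characters of 'caebe': 'abcee'
Sorted forms match -> they ARE anagrams
Result: 1

1


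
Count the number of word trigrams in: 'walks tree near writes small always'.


Word trigrams from [6] words:
  Trigram 1: (walks tree near)
  Trigram 2: (tree near writes)
  Trigram 3: (near writes small)
  Trigram 4: (writes small always)
Total word trigrams: 6 - 2 = 4

4


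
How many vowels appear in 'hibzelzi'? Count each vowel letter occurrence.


Scanning each character of 'hibzelzi':
  Position 1: 'h' -> consonant (running count: 0)
  Position 2: 'i' -> vowel (running count: 1)
  Position 3: 'b' -> consonant (running count: 1)
  Position 4: 'z' -> consonant (running count: 1)
  Position 5: 'e' -> vowel (running count: 2)
  Position 6: 'l' -> consonant (running count: 2)
  Position 7: 'z' -> consonant (running count: 2)
  Position 8: 'i' -> vowel (running count: 3)
Total vowels: 3

3


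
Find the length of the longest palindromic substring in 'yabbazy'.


Scanning 'yabbazy' for palindromic substrings.
Substring at positions 1-4: 'abba'.
Check: reverse('abba') = 'abba' -> palindrome confirmed.
Neighbouring characters ('y' / 'z') break symmetry, so it cannot extend further.
No longer palindromic substring exists; longest length = 4

4


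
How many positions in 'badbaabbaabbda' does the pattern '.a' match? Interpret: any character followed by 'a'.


Pattern: .a means any character followed by 'a'.
Scanning 'badbaabbaabbda' position-by-position:
  Pos 0: window 'ba' -> MATCH
  Pos 1: window 'ad' -> no
  Pos 2: window 'db' -> no
  Pos 3: window 'ba' -> MATCH
  Pos 4: window 'aa' -> MATCH
  Pos 5: window 'ab' -> no
  Pos 6: window 'bb' -> no
  Pos 7: window 'ba' -> MATCH
  Pos 8: window 'aa' -> MATCH
  Pos 9: window 'ab' -> no
  Pos 10: window 'bb' -> no
  Pos 11: window 'bd' -> no
  Pos 12: window 'da' -> MATCH
  Pos 13: window 'a' -> no
Total matches: 6

6


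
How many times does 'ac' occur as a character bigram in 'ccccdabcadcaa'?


Scanning 'ccccdabcadcaa' for bigram 'ac':
  Position 0: 'cc' -> no
  Position 1: 'cc' -> no
  Position 2: 'cc' -> no
  Position 3: 'cd' -> no
  Position 4: 'da' -> no
  Position 5: 'ab' -> no
  Position 6: 'bc' -> no
  Position 7: 'ca' -> no
  Position 8: 'ad' -> no
  Position 9: 'dc' -> no
  Position 10: 'ca' -> no
  Position 11: 'aa' -> no
Total matches: 0

0


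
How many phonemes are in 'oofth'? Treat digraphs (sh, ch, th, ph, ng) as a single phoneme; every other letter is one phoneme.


Parsing 'oofth' greedily, digraphs first:
  'o' -> vowel phoneme (phonemes so far: 1)
  'o' -> vowel phoneme (phonemes so far: 2)
  'f' -> consonant phoneme (phonemes so far: 3)
  'th' -> digraph (1 consonant phoneme) (phonemes so far: 4)
Total phonemes: 4

4


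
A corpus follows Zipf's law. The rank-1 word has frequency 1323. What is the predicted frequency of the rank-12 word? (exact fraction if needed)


Zipf's law: freq(rank) = f1 / rank
f1 = 1323, rank = 12
freq = 1323 / 12
GCD(1323, 12) = 3
Simplified: 441/4

441/4


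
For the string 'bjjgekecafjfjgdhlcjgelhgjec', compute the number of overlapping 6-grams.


String 'bjjgekecafjfjgdhlcjgelhgjec' has length L = 27.
Number of overlapping n-grams = L - n + 1
Substituting: 27 - 6 + 1 = 22

22


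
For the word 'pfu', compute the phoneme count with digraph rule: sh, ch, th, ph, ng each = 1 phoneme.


Parsing 'pfu' greedily, digraphs first:
  'p' -> consonant phoneme (phonemes so far: 1)
  'f' -> consonant phoneme (phonemes so far: 2)
  'u' -> vowel phoneme (phonemes so far: 3)
Total phonemes: 3

3


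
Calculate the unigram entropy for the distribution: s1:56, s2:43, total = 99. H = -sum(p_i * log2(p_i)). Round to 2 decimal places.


Computing entropy H = -sum(p_i * log2(p_i)):
  s1: p = 56/99 = 0.5657, -p*log2(p) = 0.4650
  s2: p = 43/99 = 0.4343, -p*log2(p) = 0.5226
H = sum of terms = 0.9876
Rounded to 2 decimals: 0.99

0.99


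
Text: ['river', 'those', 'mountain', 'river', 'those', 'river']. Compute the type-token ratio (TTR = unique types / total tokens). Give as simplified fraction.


Tokens: 6
Unique types: ('mountain', 'river', 'those') = 3
TTR = 3/6
Simplify: divide both by 3 -> 1/2
TTR = 1/2

1/2


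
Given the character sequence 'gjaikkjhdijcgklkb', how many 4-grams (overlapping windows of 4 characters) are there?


String 'gjaikkjhdijcgklkb' has length L = 17.
Number of overlapping n-grams = L - n + 1
Substituting: 17 - 4 + 1 = 14

14


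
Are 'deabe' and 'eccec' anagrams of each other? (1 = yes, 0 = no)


Sort characters of 'deabe': 'abdee'
Sort characters of 'eccec': 'cccee'
Sorted forms differ -> they are NOT anagrams
Result: 0

0


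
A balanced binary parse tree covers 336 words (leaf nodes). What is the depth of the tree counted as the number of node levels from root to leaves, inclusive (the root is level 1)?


In a balanced binary tree with n leaves the deepest leaf is ceil(log2(n)) edges below the root,
so counting node levels inclusive of root and leaves gives ceil(log2(n)) + 1 levels.
log2(336) = 8.3923
ceil(8.3923) = 9
levels = 9 + 1 = 10

10


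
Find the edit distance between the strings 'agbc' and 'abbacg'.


Building DP table for s1='agbc' (len 4) and s2='abbacg' (len 6):
       a  b  b  a  c  g
    0  1  2  3  4  5  6
  a 1  0  1  2  3  4  5
  g 2  1  1  2  3  4  4
  b 3  2  1  1  2  3  4
  c 4  3  2  2  2  2  3
Edit distance = dp[4][6] = 3

3


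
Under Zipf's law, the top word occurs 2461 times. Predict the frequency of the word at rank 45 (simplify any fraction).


Zipf's law: freq(rank) = f1 / rank
f1 = 2461, rank = 45
freq = 2461 / 45
GCD(2461, 45) = 1
Simplified: 2461/45

2461/45


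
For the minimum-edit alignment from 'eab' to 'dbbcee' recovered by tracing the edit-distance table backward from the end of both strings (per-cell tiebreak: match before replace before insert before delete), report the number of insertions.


Edit distance = 5. Backtracking from cell (3, 6) with preference match > replace > insert > delete,
then listing the resulting alignment 'eab' -> 'dbbcee' left to right:
  Step 1: replace e->d
  Step 2: replace a->b
  Step 3: keep 'b'
  Step 4: insert 'c' [insertion #1]
  Step 5: insert 'e' [insertion #2]
  Step 6: insert 'e' [insertion #3]
Total insertions: 3

3


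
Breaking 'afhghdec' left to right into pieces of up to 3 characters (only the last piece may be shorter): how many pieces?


'afhghdec' has 8 characters.
Chunking with max size 3:
  Chunk 1: 'afh' (positions 0-2)
  Chunk 2: 'ghd' (positions 3-5)
  Chunk 3: 'ec' (positions 6-7)
Total chunks: ceil(8 / 3) = 3

3


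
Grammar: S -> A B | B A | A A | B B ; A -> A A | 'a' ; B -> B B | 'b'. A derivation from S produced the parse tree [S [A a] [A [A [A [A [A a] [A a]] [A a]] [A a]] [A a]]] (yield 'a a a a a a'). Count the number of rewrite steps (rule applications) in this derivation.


Every bracketed nonterminal node [X ...] in the tree is produced by exactly one rule application.
Reading the tree off as a leftmost derivation:
  Step 1: S  =>  A A   (applied S -> A A)
  Step 2: A A  =>  a A   (applied A -> a)
  Step 3: a A  =>  a A A   (applied A -> A A)
  Step 4: a A A  =>  a A A A   (applied A -> A A)
  Step 5: a A A A  =>  a A A A A   (applied A -> A A)
  Step 6: a A A A A  =>  a A A A A A   (applied A -> A A)
  Step 7: a A A A A A  =>  a a A A A A   (applied A -> a)
  Step 8: a a A A A A  =>  a a a A A A   (applied A -> a)
  Step 9: a a a A A A  =>  a a a a A A   (applied A -> a)
  Step 10: a a a a A A  =>  a a a a a A   (applied A -> a)
  Step 11: a a a a a A  =>  a a a a a a   (applied A -> a)
Final yield: a a a a a a
Total rewrite steps: 11

11


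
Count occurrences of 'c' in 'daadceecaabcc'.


Scanning 'daadceecaabcc' for 'c':
  Position 4: 'c' -> MATCH (count: 1)
  Position 7: 'c' -> MATCH (count: 2)
  Position 11: 'c' -> MATCH (count: 3)
  Position 12: 'c' -> MATCH (count: 4)
Total occurrences of 'c': 4

4


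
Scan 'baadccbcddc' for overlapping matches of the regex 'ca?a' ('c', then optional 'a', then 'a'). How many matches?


Pattern: ca?a means 'c', then optional 'a', then 'a'.
Scanning 'baadccbcddc' position-by-position:
  Pos 0: window 'baa' -> no
  Pos 1: window 'aad' -> no
  Pos 2: window 'adc' -> no
  Pos 3: window 'dcc' -> no
  Pos 4: window 'ccb' -> no
  Pos 5: window 'cbc' -> no
  Pos 6: window 'bcd' -> no
  Pos 7: window 'cdd' -> no
  Pos 8: window 'ddc' -> no
  Pos 9: window 'dc' -> no
  Pos 10: window 'c' -> no
Total matches: 0

0


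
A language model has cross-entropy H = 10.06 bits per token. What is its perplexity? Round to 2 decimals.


Perplexity formula: PP = 2^H
H = 10.06
PP = 2^10.06
Decompose: 2^10.06 = 2^10 * 2^0.06
2^10 = 1024, 2^0.06 ~ 1.0424658
PP ~ 1024 * 1.0424658 = 1067.4849792
Rounded to 2 decimals: 1067.48

1067.48


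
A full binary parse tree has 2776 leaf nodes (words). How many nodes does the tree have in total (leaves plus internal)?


Leaf nodes (terminals): 2776
Internal nodes = n - 1 = 2776 - 1 = 2775
Total = leaves + internal = 2776 + 2775 = 5551

5551


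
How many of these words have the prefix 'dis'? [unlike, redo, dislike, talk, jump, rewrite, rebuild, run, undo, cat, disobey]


Checking each word for prefix 'dis':
  'unlike' -> no (count: 0)
  'redo' -> no (count: 0)
  'dislike' -> YES, starts with 'dis' (count: 1)
  'talk' -> no (count: 1)
  'jump' -> no (count: 1)
  'rewrite' -> no (count: 1)
  'rebuild' -> no (count: 1)
  'run' -> no (count: 1)
  'undo' -> no (count: 1)
  'cat' -> no (count: 1)
  'disobey' -> YES, starts with 'dis' (count: 2)
Total with prefix 'dis': 2

2


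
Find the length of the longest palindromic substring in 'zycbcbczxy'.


Scanning 'zycbcbczxy' for palindromic substrings.
Substring at positions 2-6: 'cbcbc'.
Check: reverse('cbcbc') = 'cbcbc' -> palindrome confirmed.
Neighbouring characters ('y' / 'z') break symmetry, so it cannot extend further.
No longer palindromic substring exists; longest length = 5

5


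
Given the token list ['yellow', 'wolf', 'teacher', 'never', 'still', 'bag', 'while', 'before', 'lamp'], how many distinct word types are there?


Listing all tokens and tracking unique types:
  Token 1: 'yellow' -> NEW (unique so far: 1)
  Token 2: 'wolf' -> NEW (unique so far: 2)
  Token 3: 'teacher' -> NEW (unique so far: 3)
  Token 4: 'never' -> NEW (unique so far: 4)
  Token 5: 'still' -> NEW (unique so far: 5)
  Token 6: 'bag' -> NEW (unique so far: 6)
  Token 7: 'while' -> NEW (unique so far: 7)
  Token 8: 'before' -> NEW (unique so far: 8)
  Token 9: 'lamp' -> NEW (unique so far: 9)
Unique types: ('bag', 'before', 'lamp', 'never', 'still', 'teacher', 'while', 'wolf', 'yellow')
Vocabulary size: 9

9


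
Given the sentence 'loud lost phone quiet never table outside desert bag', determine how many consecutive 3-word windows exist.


Word trigrams from [9] words:
  Trigram 1: (loud lost phone)
  Trigram 2: (lost phone quiet)
  Trigram 3: (phone quiet never)
  Trigram 4: (quiet never table)
  Trigram 5: (never table outside)
  Trigram 6: (table outside desert)
  Trigram 7: (outside desert bag)
Total word trigrams: 9 - 2 = 7

7


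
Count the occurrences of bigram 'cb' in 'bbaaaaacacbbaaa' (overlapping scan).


Scanning 'bbaaaaacacbbaaa' for bigram 'cb':
  Position 0: 'bb' -> no
  Position 1: 'ba' -> no
  Position 2: 'aa' -> no
  Position 3: 'aa' -> no
  Position 4: 'aa' -> no
  Position 5: 'aa' -> no
  Position 6: 'ac' -> no
  Position 7: 'ca' -> no
  Position 8: 'ac' -> no
  Position 9: 'cb' -> MATCH
  Position 10: 'bb' -> no
  Position 11: 'ba' -> no
  Position 12: 'aa' -> no
  Position 13: 'aa' -> no
Total matches: 1

1


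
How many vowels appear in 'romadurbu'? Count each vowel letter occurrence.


Scanning each character of 'romadurbu':
  Position 1: 'r' -> consonant (running count: 0)
  Position 2: 'o' -> vowel (running count: 1)
  Position 3: 'm' -> consonant (running count: 1)
  Position 4: 'a' -> vowel (running count: 2)
  Position 5: 'd' -> consonant (running count: 2)
  Position 6: 'u' -> vowel (running count: 3)
  Position 7: 'r' -> consonant (running count: 3)
  Position 8: 'b' -> consonant (running count: 3)
  Position 9: 'u' -> vowel (running count: 4)
Total vowels: 4

4


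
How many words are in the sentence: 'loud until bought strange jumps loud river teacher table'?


Counting words by splitting on spaces:
  Word 1: 'loud'
  Word 2: 'until'
  Word 3: 'bought'
  Word 4: 'strange'
  Word 5: 'jumps'
  Word 6: 'loud'
  Word 7: 'river'
  Word 8: 'teacher'
  Word 9: 'table'
Total words: 9

9


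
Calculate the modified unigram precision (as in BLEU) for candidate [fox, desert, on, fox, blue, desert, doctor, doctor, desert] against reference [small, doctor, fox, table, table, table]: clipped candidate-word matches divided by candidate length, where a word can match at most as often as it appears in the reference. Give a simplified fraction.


Reference word counts: {'doctor': 1, 'fox': 1, 'small': 1, 'table': 3}
Checking each candidate word (with clipping):
  'fox' -> in reference (ref count 1, used 1/1) -> match (matches: 1)
  'desert' -> not in reference -> no match (matches: 1)
  'on' -> not in reference -> no match (matches: 1)
  'fox' -> ref count 1 already used up (1/1) -> clipped, no match (matches: 1)
  'blue' -> not in reference -> no match (matches: 1)
  'desert' -> not in reference -> no match (matches: 1)
  'doctor' -> in reference (ref count 1, used 1/1) -> match (matches: 2)
  'doctor' -> ref count 1 already used up (1/1) -> clipped, no match (matches: 2)
  'desert' -> not in reference -> no match (matches: 2)
Clipped matches: 2, Candidate length: 9
Precision = 2/9

2/9


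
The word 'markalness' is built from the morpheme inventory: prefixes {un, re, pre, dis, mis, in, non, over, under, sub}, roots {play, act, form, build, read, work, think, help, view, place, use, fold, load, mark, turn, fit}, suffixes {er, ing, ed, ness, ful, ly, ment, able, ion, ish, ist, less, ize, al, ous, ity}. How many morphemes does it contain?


Segmenting 'markalness' against the inventory:
  'mark' -> root (morpheme 1)
  'al' -> suffix (morpheme 2)
  'ness' -> suffix (morpheme 3)
Total morphemes: 3

3


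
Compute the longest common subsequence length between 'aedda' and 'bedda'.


DP table for LCS of 'aedda' and 'bedda':
       b  e  d  d  a
    0  0  0  0  0  0
  a 0  0  0  0  0  1
  e 0  0  1  1  1  1
  d 0  0  1  2  2  2
  d 0  0  1  2  3  3
  a 0  0  1  2  3  4
LCS: 'edda'
LCS length = 4

4


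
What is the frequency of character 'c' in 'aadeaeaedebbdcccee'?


Scanning 'aadeaeaedebbdcccee' for 'c':
  Position 13: 'c' -> MATCH (count: 1)
  Position 14: 'c' -> MATCH (count: 2)
  Position 15: 'c' -> MATCH (count: 3)
Total occurrences of 'c': 3

3


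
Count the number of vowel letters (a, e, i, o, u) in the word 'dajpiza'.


Scanning each character of 'dajpiza':
  Position 1: 'd' -> consonant (running count: 0)
  Position 2: 'a' -> vowel (running count: 1)
  Position 3: 'j' -> consonant (running count: 1)
  Position 4: 'p' -> consonant (running count: 1)
  Position 5: 'i' -> vowel (running count: 2)
  Position 6: 'z' -> consonant (running count: 2)
  Position 7: 'a' -> vowel (running count: 3)
Total vowels: 3

3


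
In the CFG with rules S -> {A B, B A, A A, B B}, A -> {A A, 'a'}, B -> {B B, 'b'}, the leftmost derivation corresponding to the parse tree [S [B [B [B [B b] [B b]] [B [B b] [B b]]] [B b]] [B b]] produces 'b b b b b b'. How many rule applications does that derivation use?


Every bracketed nonterminal node [X ...] in the tree is produced by exactly one rule application.
Reading the tree off as a leftmost derivation:
  Step 1: S  =>  B B   (applied S -> B B)
  Step 2: B B  =>  B B B   (applied B -> B B)
  Step 3: B B B  =>  B B B B   (applied B -> B B)
  Step 4: B B B B  =>  B B B B B   (applied B -> B B)
  Step 5: B B B B B  =>  b B B B B   (applied B -> b)
  Step 6: b B B B B  =>  b b B B B   (applied B -> b)
  Step 7: b b B B B  =>  b b B B B B   (applied B -> B B)
  Step 8: b b B B B B  =>  b b b B B B   (applied B -> b)
  Step 9: b b b B B B  =>  b b b b B B   (applied B -> b)
  Step 10: b b b b B B  =>  b b b b b B   (applied B -> b)
  Step 11: b b b b b B  =>  b b b b b b   (applied B -> b)
Final yield: b b b b b b
Total rewrite steps: 11

11


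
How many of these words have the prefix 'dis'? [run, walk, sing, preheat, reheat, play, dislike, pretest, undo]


Checking each word for prefix 'dis':
  'run' -> no (count: 0)
  'walk' -> no (count: 0)
  'sing' -> no (count: 0)
  'preheat' -> no (count: 0)
  'reheat' -> no (count: 0)
  'play' -> no (count: 0)
  'dislike' -> YES, starts with 'dis' (count: 1)
  'pretest' -> no (count: 1)
  'undo' -> no (count: 1)
Total with prefix 'dis': 1

1


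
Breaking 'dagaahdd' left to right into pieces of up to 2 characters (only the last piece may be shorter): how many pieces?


'dagaahdd' has 8 characters.
Chunking with max size 2:
  Chunk 1: 'da' (positions 0-1)
  Chunk 2: 'ga' (positions 2-3)
  Chunk 3: 'ah' (positions 4-5)
  Chunk 4: 'dd' (positions 6-7)
Total chunks: ceil(8 / 2) = 4

4


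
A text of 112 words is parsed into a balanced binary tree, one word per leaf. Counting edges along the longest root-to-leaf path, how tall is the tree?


In a balanced binary tree with n leaves the deepest leaf is ceil(log2(n)) edges below the root.
log2(112) = 6.8074
ceil(6.8074) = 7
height (edges) = 7

7


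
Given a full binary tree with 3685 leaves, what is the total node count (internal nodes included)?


Leaf nodes (terminals): 3685
Internal nodes = n - 1 = 3685 - 1 = 3684
Total = leaves + internal = 3685 + 3684 = 7369

7369


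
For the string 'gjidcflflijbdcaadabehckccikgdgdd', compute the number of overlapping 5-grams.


String 'gjidcflflijbdcaadabehckccikgdgdd' has length L = 32.
Number of overlapping n-grams = L - n + 1
Substituting: 32 - 5 + 1 = 28

28


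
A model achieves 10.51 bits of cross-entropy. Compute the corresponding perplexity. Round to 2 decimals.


Perplexity formula: PP = 2^H
H = 10.51
PP = 2^10.51
Decompose: 2^10.51 = 2^10 * 2^0.51
2^10 = 1024, 2^0.51 ~ 1.4240502
PP ~ 1024 * 1.4240502 = 1458.2274048
Rounded to 2 decimals: 1458.23

1458.23


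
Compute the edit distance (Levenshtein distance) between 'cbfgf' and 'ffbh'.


Building DP table for s1='cbfgf' (len 5) and s2='ffbh' (len 4):
       f  f  b  h
    0  1  2  3  4
  c 1  1  2  3  4
  b 2  2  2  2  3
  f 3  2  2  3  3
  g 4  3  3  3  4
  f 5  4  3  4  4
Edit distance = dp[5][4] = 4

4


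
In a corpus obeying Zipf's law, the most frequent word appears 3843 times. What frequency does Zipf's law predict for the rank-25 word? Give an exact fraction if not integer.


Zipf's law: freq(rank) = f1 / rank
f1 = 3843, rank = 25
freq = 3843 / 25
GCD(3843, 25) = 1
Simplified: 3843/25

3843/25


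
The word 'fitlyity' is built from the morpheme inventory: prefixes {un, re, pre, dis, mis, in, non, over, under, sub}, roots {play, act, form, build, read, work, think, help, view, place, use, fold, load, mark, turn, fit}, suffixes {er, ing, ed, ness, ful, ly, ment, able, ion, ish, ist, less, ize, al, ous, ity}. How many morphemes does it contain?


Segmenting 'fitlyity' against the inventory:
  'fit' -> root (morpheme 1)
  'ly' -> suffix (morpheme 2)
  'ity' -> suffix (morpheme 3)
Total morphemes: 3

3


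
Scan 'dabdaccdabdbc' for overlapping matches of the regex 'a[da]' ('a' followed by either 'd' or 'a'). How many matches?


Pattern: a[da] means 'a' followed by either 'd' or 'a'.
Scanning 'dabdaccdabdbc' position-by-position:
  Pos 0: window 'da' -> no
  Pos 1: window 'ab' -> no
  Pos 2: window 'bd' -> no
  Pos 3: window 'da' -> no
  Pos 4: window 'ac' -> no
  Pos 5: window 'cc' -> no
  Pos 6: window 'cd' -> no
  Pos 7: window 'da' -> no
  Pos 8: window 'ab' -> no
  Pos 9: window 'bd' -> no
  Pos 10: window 'db' -> no
  Pos 11: window 'bc' -> no
  Pos 12: window 'c' -> no
Total matches: 0

0


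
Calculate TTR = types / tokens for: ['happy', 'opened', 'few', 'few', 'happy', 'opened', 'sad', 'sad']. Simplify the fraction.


Tokens: 8
Unique types: ('few', 'happy', 'opened', 'sad') = 4
TTR = 4/8
Simplify: divide both by 4 -> 1/2
TTR = 1/2

1/2


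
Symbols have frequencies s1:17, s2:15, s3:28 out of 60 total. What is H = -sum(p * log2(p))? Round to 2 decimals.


Computing entropy H = -sum(p_i * log2(p_i)):
  s1: p = 17/60 = 0.2833, -p*log2(p) = 0.5155
  s2: p = 15/60 = 0.2500, -p*log2(p) = 0.5000
  s3: p = 28/60 = 0.4667, -p*log2(p) = 0.5131
H = sum of terms = 1.5286
Rounded to 2 decimals: 1.53

1.53


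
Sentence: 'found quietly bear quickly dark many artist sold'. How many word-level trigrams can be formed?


Word trigrams from [8] words:
  Trigram 1: (found quietly bear)
  Trigram 2: (quietly bear quickly)
  Trigram 3: (bear quickly dark)
  Trigram 4: (quickly dark many)
  Trigram 5: (dark many artist)
  Trigram 6: (many artist sold)
Total word trigrams: 8 - 2 = 6

6


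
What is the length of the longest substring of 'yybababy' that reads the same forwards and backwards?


Scanning 'yybababy' for palindromic substrings.
Substring at positions 1-7: 'ybababy'.
Check: reverse('ybababy') = 'ybababy' -> palindrome confirmed.
Neighbouring characters ('y' / '-') break symmetry, so it cannot extend further.
No longer palindromic substring exists; longest length = 7

7


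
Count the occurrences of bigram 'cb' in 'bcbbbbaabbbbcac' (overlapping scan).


Scanning 'bcbbbbaabbbbcac' for bigram 'cb':
  Position 0: 'bc' -> no
  Position 1: 'cb' -> MATCH
  Position 2: 'bb' -> no
  Position 3: 'bb' -> no
  Position 4: 'bb' -> no
  Position 5: 'ba' -> no
  Position 6: 'aa' -> no
  Position 7: 'ab' -> no
  Position 8: 'bb' -> no
  Position 9: 'bb' -> no
  Position 10: 'bb' -> no
  Position 11: 'bc' -> no
  Position 12: 'ca' -> no
  Position 13: 'ac' -> no
Total matches: 1

1


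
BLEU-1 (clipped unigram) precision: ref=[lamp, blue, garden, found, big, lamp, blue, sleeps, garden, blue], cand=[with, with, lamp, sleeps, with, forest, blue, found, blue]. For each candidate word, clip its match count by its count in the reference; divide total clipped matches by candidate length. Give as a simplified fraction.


Reference word counts: {'big': 1, 'blue': 3, 'found': 1, 'garden': 2, 'lamp': 2, 'sleeps': 1}
Checking each candidate word (with clipping):
  'with' -> not in reference -> no match (matches: 0)
  'with' -> not in reference -> no match (matches: 0)
  'lamp' -> in reference (ref count 2, used 1/2) -> match (matches: 1)
  'sleeps' -> in reference (ref count 1, used 1/1) -> match (matches: 2)
  'with' -> not in reference -> no match (matches: 2)
  'forest' -> not in reference -> no match (matches: 2)
  'blue' -> in reference (ref count 3, used 1/3) -> match (matches: 3)
  'found' -> in reference (ref count 1, used 1/1) -> match (matches: 4)
  'blue' -> in reference (ref count 3, used 2/3) -> match (matches: 5)
Clipped matches: 5, Candidate length: 9
Precision = 5/9

5/9


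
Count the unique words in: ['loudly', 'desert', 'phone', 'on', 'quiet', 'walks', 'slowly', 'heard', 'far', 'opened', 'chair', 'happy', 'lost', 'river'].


Listing all tokens and tracking unique types:
  Token 1: 'loudly' -> NEW (unique so far: 1)
  Token 2: 'desert' -> NEW (unique so far: 2)
  Token 3: 'phone' -> NEW (unique so far: 3)
  Token 4: 'on' -> NEW (unique so far: 4)
  Token 5: 'quiet' -> NEW (unique so far: 5)
  Token 6: 'walks' -> NEW (unique so far: 6)
  Token 7: 'slowly' -> NEW (unique so far: 7)
  Token 8: 'heard' -> NEW (unique so far: 8)
  Token 9: 'far' -> NEW (unique so far: 9)
  Token 10: 'opened' -> NEW (unique so far: 10)
  Token 11: 'chair' -> NEW (unique so far: 11)
  Token 12: 'happy' -> NEW (unique so far: 12)
  Token 13: 'lost' -> NEW (unique so far: 13)
  Token 14: 'river' -> NEW (unique so far: 14)
Unique types: ('chair', 'desert', 'far', 'happy', 'heard', 'lost', 'loudly', 'on', 'opened', 'phone', 'quiet', 'river', 'slowly', 'walks')
Vocabulary size: 14

14


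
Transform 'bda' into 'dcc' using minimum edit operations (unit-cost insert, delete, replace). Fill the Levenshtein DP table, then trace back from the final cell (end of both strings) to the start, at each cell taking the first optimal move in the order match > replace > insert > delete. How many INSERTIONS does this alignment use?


Edit distance = 3. Backtracking from cell (3, 3) with preference match > replace > insert > delete,
then listing the resulting alignment 'bda' -> 'dcc' left to right:
  Step 1: replace b->d
  Step 2: replace d->c
  Step 3: replace a->c
Total insertions: 0

0


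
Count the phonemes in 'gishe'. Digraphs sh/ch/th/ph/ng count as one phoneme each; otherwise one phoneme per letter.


Parsing 'gishe' greedily, digraphs first:
  'g' -> consonant phoneme (phonemes so far: 1)
  'i' -> vowel phoneme (phonemes so far: 2)
  'sh' -> digraph (1 consonant phoneme) (phonemes so far: 3)
  'e' -> vowel phoneme (phonemes so far: 4)
Total phonemes: 4

4


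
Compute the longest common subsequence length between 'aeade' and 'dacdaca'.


DP table for LCS of 'aeade' and 'dacdaca':
       d  a  c  d  a  c  a
    0  0  0  0  0  0  0  0
  a 0  0  1  1  1  1  1  1
  e 0  0  1  1  1  1  1  1
  a 0  0  1  1  1  2  2  2
  d 0  1  1  1  2  2  2  2
  e 0  1  1  1  2  2  2  2
LCS: 'aa'
LCS length = 2

2


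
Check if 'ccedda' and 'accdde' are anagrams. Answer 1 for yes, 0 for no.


Sort characters of 'ccedda': 'accdde'
Sort characters of 'accdde': 'accdde'
Sorted forms match -> they ARE anagrams
Result: 1

1


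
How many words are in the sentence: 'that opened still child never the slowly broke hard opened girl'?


Counting words by splitting on spaces:
  Word 1: 'that'
  Word 2: 'opened'
  Word 3: 'still'
  Word 4: 'child'
  Word 5: 'never'
  Word 6: 'the'
  Word 7: 'slowly'
  Word 8: 'broke'
  Word 9: 'hard'
  Word 10: 'opened'
  Word 11: 'girl'
Total words: 11

11


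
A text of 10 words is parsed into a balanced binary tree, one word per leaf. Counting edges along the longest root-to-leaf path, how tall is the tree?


In a balanced binary tree with n leaves the deepest leaf is ceil(log2(n)) edges below the root.
log2(10) = 3.3219
ceil(3.3219) = 4
height (edges) = 4

4


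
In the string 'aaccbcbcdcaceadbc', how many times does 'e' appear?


Scanning 'aaccbcbcdcaceadbc' for 'e':
  Position 12: 'e' -> MATCH (count: 1)
Total occurrences of 'e': 1

1


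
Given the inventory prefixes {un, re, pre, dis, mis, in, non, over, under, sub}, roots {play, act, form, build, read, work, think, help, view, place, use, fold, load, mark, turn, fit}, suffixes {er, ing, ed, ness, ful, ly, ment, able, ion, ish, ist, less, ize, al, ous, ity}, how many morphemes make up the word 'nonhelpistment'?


Segmenting 'nonhelpistment' against the inventory:
  'non' -> prefix (morpheme 1)
  'help' -> root (morpheme 2)
  'ist' -> suffix (morpheme 3)
  'ment' -> suffix (morpheme 4)
Total morphemes: 4

4


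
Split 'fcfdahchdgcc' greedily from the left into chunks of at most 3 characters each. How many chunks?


'fcfdahchdgcc' has 12 characters.
Chunking with max size 3:
  Chunk 1: 'fcf' (positions 0-2)
  Chunk 2: 'dah' (positions 3-5)
  Chunk 3: 'chd' (positions 6-8)
  Chunk 4: 'gcc' (positions 9-11)
Total chunks: ceil(12 / 3) = 4

4


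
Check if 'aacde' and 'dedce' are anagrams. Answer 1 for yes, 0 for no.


Sort characters of 'aacde': 'aacde'
Sort characters of 'dedce': 'cddee'
Sorted forms differ -> they are NOT anagrams
Result: 0

0


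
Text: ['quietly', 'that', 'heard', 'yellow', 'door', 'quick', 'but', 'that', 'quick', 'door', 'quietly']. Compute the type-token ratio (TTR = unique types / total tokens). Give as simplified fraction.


Tokens: 11
Unique types: ('but', 'door', 'heard', 'quick', 'quietly', 'that', 'yellow') = 7
TTR = 7/11
Already in lowest terms.

7/11


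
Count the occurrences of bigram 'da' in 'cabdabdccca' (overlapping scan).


Scanning 'cabdabdccca' for bigram 'da':
  Position 0: 'ca' -> no
  Position 1: 'ab' -> no
  Position 2: 'bd' -> no
  Position 3: 'da' -> MATCH
  Position 4: 'ab' -> no
  Position 5: 'bd' -> no
  Position 6: 'dc' -> no
  Position 7: 'cc' -> no
  Position 8: 'cc' -> no
  Position 9: 'ca' -> no
Total matches: 1

1


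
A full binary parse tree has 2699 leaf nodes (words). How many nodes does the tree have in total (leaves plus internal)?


Leaf nodes (terminals): 2699
Internal nodes = n - 1 = 2699 - 1 = 2698
Total = leaves + internal = 2699 + 2698 = 5397

5397


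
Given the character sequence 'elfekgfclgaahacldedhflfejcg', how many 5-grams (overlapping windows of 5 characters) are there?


String 'elfekgfclgaahacldedhflfejcg' has length L = 27.
Number of overlapping n-grams = L - n + 1
Substituting: 27 - 5 + 1 = 23

23


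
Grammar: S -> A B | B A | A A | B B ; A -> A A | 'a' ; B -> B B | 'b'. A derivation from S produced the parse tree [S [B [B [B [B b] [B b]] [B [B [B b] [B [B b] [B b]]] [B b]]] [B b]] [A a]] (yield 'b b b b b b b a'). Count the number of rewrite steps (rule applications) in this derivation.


Every bracketed nonterminal node [X ...] in the tree is produced by exactly one rule application.
Reading the tree off as a leftmost derivation:
  Step 1: S  =>  B A   (applied S -> B A)
  Step 2: B A  =>  B B A   (applied B -> B B)
  Step 3: B B A  =>  B B B A   (applied B -> B B)
  Step 4: B B B A  =>  B B B B A   (applied B -> B B)
  Step 5: B B B B A  =>  b B B B A   (applied B -> b)
  Step 6: b B B B A  =>  b b B B A   (applied B -> b)
  Step 7: b b B B A  =>  b b B B B A   (applied B -> B B)
  Step 8: b b B B B A  =>  b b B B B B A   (applied B -> B B)
  Step 9: b b B B B B A  =>  b b b B B B A   (applied B -> b)
  Step 10: b b b B B B A  =>  b b b B B B B A   (applied B -> B B)
  Step 11: b b b B B B B A  =>  b b b b B B B A   (applied B -> b)
  Step 12: b b b b B B B A  =>  b b b b b B B A   (applied B -> b)
  Step 13: b b b b b B B A  =>  b b b b b b B A   (applied B -> b)
  Step 14: b b b b b b B A  =>  b b b b b b b A   (applied B -> b)
  Step 15: b b b b b b b A  =>  b b b b b b b a   (applied A -> a)
Final yield: b b b b b b b a
Total rewrite steps: 15

15


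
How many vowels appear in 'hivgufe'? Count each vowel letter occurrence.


Scanning each character of 'hivgufe':
  Position 1: 'h' -> consonant (running count: 0)
  Position 2: 'i' -> vowel (running count: 1)
  Position 3: 'v' -> consonant (running count: 1)
  Position 4: 'g' -> consonant (running count: 1)
  Position 5: 'u' -> vowel (running count: 2)
  Position 6: 'f' -> consonant (running count: 2)
  Position 7: 'e' -> vowel (running count: 3)
Total vowels: 3

3


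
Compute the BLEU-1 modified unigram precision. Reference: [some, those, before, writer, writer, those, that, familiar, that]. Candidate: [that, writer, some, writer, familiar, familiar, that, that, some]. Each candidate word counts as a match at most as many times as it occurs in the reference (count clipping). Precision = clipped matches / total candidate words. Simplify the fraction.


Reference word counts: {'before': 1, 'familiar': 1, 'some': 1, 'that': 2, 'those': 2, 'writer': 2}
Checking each candidate word (with clipping):
  'that' -> in reference (ref count 2, used 1/2) -> match (matches: 1)
  'writer' -> in reference (ref count 2, used 1/2) -> match (matches: 2)
  'some' -> in reference (ref count 1, used 1/1) -> match (matches: 3)
  'writer' -> in reference (ref count 2, used 2/2) -> match (matches: 4)
  'familiar' -> in reference (ref count 1, used 1/1) -> match (matches: 5)
  'familiar' -> ref count 1 already used up (1/1) -> clipped, no match (matches: 5)
  'that' -> in reference (ref count 2, used 2/2) -> match (matches: 6)
  'that' -> ref count 2 already used up (2/2) -> clipped, no match (matches: 6)
  'some' -> ref count 1 already used up (1/1) -> clipped, no match (matches: 6)
Clipped matches: 6, Candidate length: 9
Precision = 6/9 = 2/3

2/3


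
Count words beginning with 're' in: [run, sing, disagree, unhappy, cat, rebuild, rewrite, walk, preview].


Checking each word for prefix 're':
  'run' -> no (count: 0)
  'sing' -> no (count: 0)
  'disagree' -> no (count: 0)
  'unhappy' -> no (count: 0)
  'cat' -> no (count: 0)
  'rebuild' -> YES, starts with 're' (count: 1)
  'rewrite' -> YES, starts with 're' (count: 2)
  'walk' -> no (count: 2)
  'preview' -> no (count: 2)
Total with prefix 're': 2

2


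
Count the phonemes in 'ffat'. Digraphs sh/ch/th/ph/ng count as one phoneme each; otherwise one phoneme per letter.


Parsing 'ffat' greedily, digraphs first:
  'f' -> consonant phoneme (phonemes so far: 1)
  'f' -> consonant phoneme (phonemes so far: 2)
  'a' -> vowel phoneme (phonemes so far: 3)
  't' -> consonant phoneme (phonemes so far: 4)
Total phonemes: 4

4


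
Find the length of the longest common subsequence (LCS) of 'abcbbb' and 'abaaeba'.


DP table for LCS of 'abcbbb' and 'abaaeba':
       a  b  a  a  e  b  a
    0  0  0  0  0  0  0  0
  a 0  1  1  1  1  1  1  1
  b 0  1  2  2  2  2  2  2
  c 0  1  2  2  2  2  2  2
  b 0  1  2  2  2  2  3  3
  b 0  1  2  2  2  2  3  3
  b 0  1  2  2  2  2  3  3
LCS: 'abb'
LCS length = 3

3


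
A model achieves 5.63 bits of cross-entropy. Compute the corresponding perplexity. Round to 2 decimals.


Perplexity formula: PP = 2^H
H = 5.63
PP = 2^5.63
Decompose: 2^5.63 = 2^5 * 2^0.63
2^5 = 32, 2^0.63 ~ 1.5475650
PP ~ 32 * 1.5475650 = 49.5220800
Rounded to 2 decimals: 49.52

49.52


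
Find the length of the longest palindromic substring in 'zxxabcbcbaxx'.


Scanning 'zxxabcbcbaxx' for palindromic substrings.
Substring at positions 1-11: 'xxabcbcbaxx'.
Check: reverse('xxabcbcbaxx') = 'xxabcbcbaxx' -> palindrome confirmed.
Neighbouring characters ('z' / '-') break symmetry, so it cannot extend further.
No longer palindromic substring exists; longest length = 11

11


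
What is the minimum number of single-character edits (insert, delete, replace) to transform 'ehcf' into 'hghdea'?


Building DP table for s1='ehcf' (len 4) and s2='hghdea' (len 6):
       h  g  h  d  e  a
    0  1  2  3  4  5  6
  e 1  1  2  3  4  4  5
  h 2  1  2  2  3  4  5
  c 3  2  2  3  3  4  5
  f 4  3  3  3  4  4  5
Edit distance = dp[4][6] = 5

5


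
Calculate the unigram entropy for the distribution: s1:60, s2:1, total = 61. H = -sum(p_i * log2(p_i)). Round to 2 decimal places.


Computing entropy H = -sum(p_i * log2(p_i)):
  s1: p = 60/61 = 0.9836, -p*log2(p) = 0.0235
  s2: p = 1/61 = 0.0164, -p*log2(p) = 0.0972
H = sum of terms = 0.1207
Rounded to 2 decimals: 0.12

0.12


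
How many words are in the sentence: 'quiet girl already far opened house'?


Counting words by splitting on spaces:
  Word 1: 'quiet'
  Word 2: 'girl'
  Word 3: 'already'
  Word 4: 'far'
  Word 5: 'opened'
  Word 6: 'house'
Total words: 6

6


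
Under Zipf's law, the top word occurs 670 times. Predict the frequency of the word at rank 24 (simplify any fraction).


Zipf's law: freq(rank) = f1 / rank
f1 = 670, rank = 24
freq = 670 / 24
GCD(670, 24) = 2
Simplified: 335/12

335/12


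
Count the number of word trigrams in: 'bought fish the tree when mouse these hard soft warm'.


Word trigrams from [10] words:
  Trigram 1: (bought fish the)
  Trigram 2: (fish the tree)
  Trigram 3: (the tree when)
  Trigram 4: (tree when mouse)
  Trigram 5: (when mouse these)
  Trigram 6: (mouse these hard)
  Trigram 7: (these hard soft)
  Trigram 8: (hard soft warm)
Total word trigrams: 10 - 2 = 8

8


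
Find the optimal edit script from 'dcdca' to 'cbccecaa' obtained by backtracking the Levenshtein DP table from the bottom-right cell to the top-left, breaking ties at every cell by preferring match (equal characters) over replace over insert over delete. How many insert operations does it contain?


Edit distance = 5. Backtracking from cell (5, 8) with preference match > replace > insert > delete,
then listing the resulting alignment 'dcdca' -> 'cbccecaa' left to right:
  Step 1: insert 'c' [insertion #1]
  Step 2: insert 'b' [insertion #2]
  Step 3: replace d->c
  Step 4: keep 'c'
  Step 5: replace d->e
  Step 6: keep 'c'
  Step 7: insert 'a' [insertion #3]
  Step 8: keep 'a'
Total insertions: 3

3
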